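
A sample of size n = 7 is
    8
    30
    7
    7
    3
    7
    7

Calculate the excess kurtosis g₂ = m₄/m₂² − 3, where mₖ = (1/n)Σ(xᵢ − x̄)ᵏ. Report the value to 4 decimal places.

1.8948

x̄ = 9.8571
Σ(xᵢ − x̄)² = 488.8571 ⇒ m₂ = 69.83673
Σ(xᵢ − x̄)⁴ = 167110.0117 ⇒ m₄ = 23872.85881
m₂² = 4877.16951
g₂ = m₄/m₂² − 3 = 4.89482 − 3 ≈ 1.8948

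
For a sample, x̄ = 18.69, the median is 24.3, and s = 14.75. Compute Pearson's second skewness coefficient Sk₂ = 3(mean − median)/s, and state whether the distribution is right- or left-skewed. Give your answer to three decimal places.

Sk₂ = 3(18.69 − 24.3) / 14.75 = 3 × -5.6100 / 14.75
    = -16.8300 / 14.75 ≈ -1.141
Sk₂ < 0 ⇒ mean < median ⇒ left-skewed (negative skew).

-1.141, left-skewed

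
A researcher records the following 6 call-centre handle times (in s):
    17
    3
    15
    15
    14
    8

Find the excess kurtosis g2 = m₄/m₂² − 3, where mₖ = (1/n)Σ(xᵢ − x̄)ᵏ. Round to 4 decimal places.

x̄ = 12.0000
Σ(xᵢ − x̄)² = 144.0000 ⇒ m₂ = 24.00000
Σ(xᵢ − x̄)⁴ = 7620.0000 ⇒ m₄ = 1270.00000
m₂² = 576.00000
g2 = m₄/m₂² − 3 = 2.20486 − 3 ≈ -0.7951

-0.7951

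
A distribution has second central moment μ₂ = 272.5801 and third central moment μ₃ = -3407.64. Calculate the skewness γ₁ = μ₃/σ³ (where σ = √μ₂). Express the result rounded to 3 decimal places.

-0.757

σ = √μ₂ = √272.5801 = 16.51000
σ³ = μ₂^(3/2) = 4500.29745
γ₁ = μ₃/σ³ = -3407.64 / 4500.29745 ≈ -0.757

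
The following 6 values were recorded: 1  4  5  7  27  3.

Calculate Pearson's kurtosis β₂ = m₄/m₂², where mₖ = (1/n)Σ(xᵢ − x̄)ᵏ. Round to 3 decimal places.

3.898

x̄ = 7.8333
Σ(xᵢ − x̄)² = 460.8333 ⇒ m₂ = 76.80556
Σ(xᵢ − x̄)⁴ = 137961.1528 ⇒ m₄ = 22993.52546
m₂² = 5899.09336
β₂ = m₄/m₂² = 22993.52546 / 5899.09336 ≈ 3.898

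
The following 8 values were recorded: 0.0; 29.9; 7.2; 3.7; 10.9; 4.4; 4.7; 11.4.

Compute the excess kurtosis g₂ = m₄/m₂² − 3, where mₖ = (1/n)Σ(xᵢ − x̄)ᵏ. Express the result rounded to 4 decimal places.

1.4315

x̄ = 9.0250
Σ(xᵢ − x̄)² = 598.1550 ⇒ m₂ = 74.76938
Σ(xᵢ − x̄)⁴ = 198192.6543 ⇒ m₄ = 24774.08179
m₂² = 5590.45944
g₂ = m₄/m₂² − 3 = 4.43149 − 3 ≈ 1.4315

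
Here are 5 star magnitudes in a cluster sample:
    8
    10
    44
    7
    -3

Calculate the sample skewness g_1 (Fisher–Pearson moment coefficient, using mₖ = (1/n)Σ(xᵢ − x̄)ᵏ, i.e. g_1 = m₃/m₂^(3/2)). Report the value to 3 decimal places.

1.189

x̄ = (8 + 10 + 44 + 7 - 3) / 5 = 13.2000
deviations (xᵢ − x̄): -5.2000, -3.2000, 30.8000, -6.2000, -16.2000
Σ(xᵢ − x̄)² = 1286.8000 ⇒ m₂ = 1286.8000/5 = 257.36000
Σ(xᵢ − x̄)³ = 24554.8800 ⇒ m₃ = 24554.8800/5 = 4910.97600
m₂^(3/2) = 257.36000^(1.5) = 4128.68331
g_1 = m₃ / m₂^(3/2) = 4910.97600 / 4128.68331 ≈ 1.189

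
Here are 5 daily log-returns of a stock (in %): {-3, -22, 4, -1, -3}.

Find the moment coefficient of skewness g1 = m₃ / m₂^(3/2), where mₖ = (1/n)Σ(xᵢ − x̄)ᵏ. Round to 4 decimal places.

-1.1734

x̄ = (-3 - 22 + 4 - 1 - 3) / 5 = -5.0000
deviations (xᵢ − x̄): 2.0000, -17.0000, 9.0000, 4.0000, 2.0000
Σ(xᵢ − x̄)² = 394.0000 ⇒ m₂ = 394.0000/5 = 78.80000
Σ(xᵢ − x̄)³ = -4104.0000 ⇒ m₃ = -4104.0000/5 = -820.80000
m₂^(3/2) = 78.80000^(1.5) = 699.50259
g1 = m₃ / m₂^(3/2) = -820.80000 / 699.50259 ≈ -1.1734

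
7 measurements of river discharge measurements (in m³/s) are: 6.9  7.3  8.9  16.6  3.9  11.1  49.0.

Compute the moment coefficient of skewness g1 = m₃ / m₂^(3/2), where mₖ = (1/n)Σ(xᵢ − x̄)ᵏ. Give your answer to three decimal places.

x̄ = (6.9 + 7.3 + 8.9 + 16.6 + 3.9 + 11.1 + 49.0) / 7 = 14.8143
deviations (xᵢ − x̄): -7.9143, -7.5143, -5.9143, 1.7857, -10.9143, -3.7143, 34.1857
Σ(xᵢ − x̄)² = 1458.8486 ⇒ m₂ = 1458.8486/7 = 208.40694
Σ(xᵢ − x̄)³ = 37479.0229 ⇒ m₃ = 37479.0229/7 = 5354.14613
m₂^(3/2) = 208.40694^(1.5) = 3008.62640
g1 = m₃ / m₂^(3/2) = 5354.14613 / 3008.62640 ≈ 1.780

1.780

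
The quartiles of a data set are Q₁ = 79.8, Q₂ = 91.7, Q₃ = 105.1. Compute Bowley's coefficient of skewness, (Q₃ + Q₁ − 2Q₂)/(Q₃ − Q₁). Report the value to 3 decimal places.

0.059

numerator: Q₃ + Q₁ − 2Q₂ = 105.1 + 79.8 − 2×91.7 = 1.5000
denominator: Q₃ − Q₁ = 105.1 − 79.8 = 25.3000
Bowley skewness = 1.5000 / 25.3000 ≈ 0.059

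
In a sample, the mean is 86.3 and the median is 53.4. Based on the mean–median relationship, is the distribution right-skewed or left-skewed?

mean − median = 86.3 − 53.4 = 32.9
mean > median ⇒ the longer tail is on the right ⇒ right-skewed (positively skewed).

right-skewed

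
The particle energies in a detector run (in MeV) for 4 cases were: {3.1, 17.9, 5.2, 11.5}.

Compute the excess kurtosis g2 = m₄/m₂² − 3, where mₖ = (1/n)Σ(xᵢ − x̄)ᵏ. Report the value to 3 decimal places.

-1.419

x̄ = 9.4250
Σ(xᵢ − x̄)² = 133.9875 ⇒ m₂ = 33.49687
Σ(xᵢ − x̄)⁴ = 7096.5537 ⇒ m₄ = 1774.13841
m₂² = 1122.04063
g2 = m₄/m₂² − 3 = 1.58117 − 3 ≈ -1.419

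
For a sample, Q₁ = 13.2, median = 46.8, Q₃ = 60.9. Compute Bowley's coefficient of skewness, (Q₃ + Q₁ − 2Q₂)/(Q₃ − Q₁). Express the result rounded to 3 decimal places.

numerator: Q₃ + Q₁ − 2Q₂ = 60.9 + 13.2 − 2×46.8 = -19.5000
denominator: Q₃ − Q₁ = 60.9 − 13.2 = 47.7000
Bowley skewness = -19.5000 / 47.7000 ≈ -0.409

-0.409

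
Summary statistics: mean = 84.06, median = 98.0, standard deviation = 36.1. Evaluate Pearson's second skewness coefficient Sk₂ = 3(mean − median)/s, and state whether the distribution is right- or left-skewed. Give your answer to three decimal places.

-1.158, left-skewed

Sk₂ = 3(84.06 − 98.0) / 36.1 = 3 × -13.9400 / 36.1
    = -41.8200 / 36.1 ≈ -1.158
Sk₂ < 0 ⇒ mean < median ⇒ left-skewed (negative skew).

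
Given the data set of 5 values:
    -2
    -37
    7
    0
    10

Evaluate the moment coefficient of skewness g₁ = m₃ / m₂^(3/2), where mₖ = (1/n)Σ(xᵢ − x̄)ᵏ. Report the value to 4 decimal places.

-1.2501

x̄ = (-2 - 37 + 7 + 0 + 10) / 5 = -4.4000
deviations (xᵢ − x̄): 2.4000, -32.6000, 11.4000, 4.4000, 14.4000
Σ(xᵢ − x̄)² = 1425.2000 ⇒ m₂ = 1425.2000/5 = 285.04000
Σ(xᵢ − x̄)³ = -30079.4400 ⇒ m₃ = -30079.4400/5 = -6015.88800
m₂^(3/2) = 285.04000^(1.5) = 4812.36671
g₁ = m₃ / m₂^(3/2) = -6015.88800 / 4812.36671 ≈ -1.2501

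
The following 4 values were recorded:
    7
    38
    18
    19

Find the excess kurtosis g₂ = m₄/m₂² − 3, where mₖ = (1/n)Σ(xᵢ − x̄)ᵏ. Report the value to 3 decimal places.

x̄ = 20.5000
Σ(xᵢ − x̄)² = 497.0000 ⇒ m₂ = 124.25000
Σ(xᵢ − x̄)⁴ = 127048.2500 ⇒ m₄ = 31762.06250
m₂² = 15438.06250
g₂ = m₄/m₂² − 3 = 2.05739 − 3 ≈ -0.943

-0.943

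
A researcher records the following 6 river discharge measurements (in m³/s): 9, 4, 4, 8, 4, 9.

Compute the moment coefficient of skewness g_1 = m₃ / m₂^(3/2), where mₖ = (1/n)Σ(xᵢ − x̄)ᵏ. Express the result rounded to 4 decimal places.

x̄ = (9 + 4 + 4 + 8 + 4 + 9) / 6 = 6.3333
deviations (xᵢ − x̄): 2.6667, -2.3333, -2.3333, 1.6667, -2.3333, 2.6667
Σ(xᵢ − x̄)² = 33.3333 ⇒ m₂ = 33.3333/6 = 5.55556
Σ(xᵢ − x̄)³ = 4.4444 ⇒ m₃ = 4.4444/6 = 0.74074
m₂^(3/2) = 5.55556^(1.5) = 13.09457
g_1 = m₃ / m₂^(3/2) = 0.74074 / 13.09457 ≈ 0.0566

0.0566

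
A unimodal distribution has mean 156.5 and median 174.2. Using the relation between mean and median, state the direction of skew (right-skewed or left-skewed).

mean − median = 156.5 − 174.2 = -17.7
mean < median ⇒ the longer tail is on the left ⇒ left-skewed (negatively skewed).

left-skewed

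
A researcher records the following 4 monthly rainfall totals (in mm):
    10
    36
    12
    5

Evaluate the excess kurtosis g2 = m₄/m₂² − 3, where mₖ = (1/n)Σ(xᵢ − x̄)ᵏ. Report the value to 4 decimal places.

x̄ = 15.7500
Σ(xᵢ − x̄)² = 572.7500 ⇒ m₂ = 143.18750
Σ(xᵢ − x̄)⁴ = 182796.8281 ⇒ m₄ = 45699.20703
m₂² = 20502.66016
g2 = m₄/m₂² − 3 = 2.22894 − 3 ≈ -0.7711

-0.7711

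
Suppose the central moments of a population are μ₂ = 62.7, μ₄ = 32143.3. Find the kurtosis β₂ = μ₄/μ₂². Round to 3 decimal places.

8.176

μ₂² = 62.7² = 3931.29000
μ₄/μ₂² = 32143.3 / 3931.29000 = 8.17627
β₂ ≈ 8.176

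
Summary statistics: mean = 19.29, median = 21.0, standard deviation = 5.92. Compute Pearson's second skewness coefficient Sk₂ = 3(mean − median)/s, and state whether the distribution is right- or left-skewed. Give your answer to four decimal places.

-0.8666, left-skewed

Sk₂ = 3(19.29 − 21.0) / 5.92 = 3 × -1.7100 / 5.92
    = -5.1300 / 5.92 ≈ -0.8666
Sk₂ < 0 ⇒ mean < median ⇒ left-skewed (negative skew).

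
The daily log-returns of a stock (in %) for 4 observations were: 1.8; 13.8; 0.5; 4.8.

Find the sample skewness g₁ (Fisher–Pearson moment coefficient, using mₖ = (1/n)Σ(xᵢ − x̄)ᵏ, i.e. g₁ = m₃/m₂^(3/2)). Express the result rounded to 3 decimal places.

0.867

x̄ = (1.8 + 13.8 + 0.5 + 4.8) / 4 = 5.2250
deviations (xᵢ − x̄): -3.4250, 8.5750, -4.7250, -0.4250
Σ(xᵢ − x̄)² = 107.7675 ⇒ m₂ = 107.7675/4 = 26.94188
Σ(xᵢ − x̄)³ = 484.7824 ⇒ m₃ = 484.7824/4 = 121.19559
m₂^(3/2) = 26.94188^(1.5) = 139.84332
g₁ = m₃ / m₂^(3/2) = 121.19559 / 139.84332 ≈ 0.867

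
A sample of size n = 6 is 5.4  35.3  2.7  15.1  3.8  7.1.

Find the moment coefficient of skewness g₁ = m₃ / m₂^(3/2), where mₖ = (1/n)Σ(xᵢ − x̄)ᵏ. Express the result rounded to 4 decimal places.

x̄ = (5.4 + 35.3 + 2.7 + 15.1 + 3.8 + 7.1) / 6 = 11.5667
deviations (xᵢ − x̄): -6.1667, 23.7333, -8.8667, 3.5333, -7.7667, -4.4667
Σ(xᵢ − x̄)² = 772.6733 ⇒ m₂ = 772.6733/6 = 128.77889
Σ(xᵢ − x̄)³ = 11923.2216 ⇒ m₃ = 11923.2216/6 = 1987.20359
m₂^(3/2) = 128.77889^(1.5) = 1461.39296
g₁ = m₃ / m₂^(3/2) = 1987.20359 / 1461.39296 ≈ 1.3598

1.3598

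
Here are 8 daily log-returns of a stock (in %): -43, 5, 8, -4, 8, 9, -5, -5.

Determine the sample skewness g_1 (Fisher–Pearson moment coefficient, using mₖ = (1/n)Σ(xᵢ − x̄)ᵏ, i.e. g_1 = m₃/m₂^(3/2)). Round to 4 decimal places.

x̄ = (-43 + 5 + 8 - 4 + 8 + 9 - 5 - 5) / 8 = -3.3750
deviations (xᵢ − x̄): -39.6250, 8.3750, 11.3750, -0.6250, 11.3750, 12.3750, -1.6250, -1.6250
Σ(xᵢ − x̄)² = 2057.8750 ⇒ m₂ = 2057.8750/8 = 257.23438
Σ(xᵢ − x̄)³ = -56799.4688 ⇒ m₃ = -56799.4688/8 = -7099.93359
m₂^(3/2) = 257.23438^(1.5) = 4125.66068
g_1 = m₃ / m₂^(3/2) = -7099.93359 / 4125.66068 ≈ -1.7209

-1.7209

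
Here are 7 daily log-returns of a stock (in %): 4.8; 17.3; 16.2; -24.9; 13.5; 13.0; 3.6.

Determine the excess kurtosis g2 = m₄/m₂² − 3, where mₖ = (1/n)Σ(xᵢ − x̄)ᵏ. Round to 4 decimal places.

1.0146

x̄ = 6.2143
Σ(xᵢ − x̄)² = 1298.6686 ⇒ m₂ = 185.52408
Σ(xᵢ − x̄)⁴ = 967249.5205 ⇒ m₄ = 138178.50293
m₂² = 34419.18487
g2 = m₄/m₂² − 3 = 4.01458 − 3 ≈ 1.0146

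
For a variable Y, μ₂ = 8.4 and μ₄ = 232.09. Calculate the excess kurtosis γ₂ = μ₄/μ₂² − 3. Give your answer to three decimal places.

0.289

μ₂² = 8.4² = 70.56000
μ₄/μ₂² = 232.09 / 70.56000 = 3.28926
γ₂ = 3.28926 − 3 ≈ 0.289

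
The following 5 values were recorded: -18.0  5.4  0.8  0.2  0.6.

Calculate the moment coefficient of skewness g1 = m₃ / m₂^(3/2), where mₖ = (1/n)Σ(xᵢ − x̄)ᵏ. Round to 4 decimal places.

x̄ = (-18.0 + 5.4 + 0.8 + 0.2 + 0.6) / 5 = -2.2000
deviations (xᵢ − x̄): -15.8000, 7.6000, 3.0000, 2.4000, 2.8000
Σ(xᵢ − x̄)² = 330.0000 ⇒ m₂ = 330.0000/5 = 66.00000
Σ(xᵢ − x̄)³ = -3442.5600 ⇒ m₃ = -3442.5600/5 = -688.51200
m₂^(3/2) = 66.00000^(1.5) = 536.18653
g1 = m₃ / m₂^(3/2) = -688.51200 / 536.18653 ≈ -1.2841

-1.2841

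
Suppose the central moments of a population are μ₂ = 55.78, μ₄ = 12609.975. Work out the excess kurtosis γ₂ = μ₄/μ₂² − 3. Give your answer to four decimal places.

1.0528

μ₂² = 55.78² = 3111.40840
μ₄/μ₂² = 12609.975 / 3111.40840 = 4.05282
γ₂ = 4.05282 − 3 ≈ 1.0528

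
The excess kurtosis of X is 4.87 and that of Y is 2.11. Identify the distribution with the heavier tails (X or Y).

X

Higher excess kurtosis ⇒ heavier tails relative to the normal distribution.
4.87 vs 2.11: the larger is 4.87, so X has heavier tails.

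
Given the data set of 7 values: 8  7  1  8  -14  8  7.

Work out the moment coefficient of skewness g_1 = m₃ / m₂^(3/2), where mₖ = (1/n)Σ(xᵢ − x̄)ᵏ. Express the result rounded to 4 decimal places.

x̄ = (8 + 7 + 1 + 8 - 14 + 8 + 7) / 7 = 3.5714
deviations (xᵢ − x̄): 4.4286, 3.4286, -2.5714, 4.4286, -17.5714, 4.4286, 3.4286
Σ(xᵢ − x̄)² = 397.7143 ⇒ m₂ = 397.7143/7 = 56.81633
Σ(xᵢ − x̄)³ = -5101.1020 ⇒ m₃ = -5101.1020/7 = -728.72886
m₂^(3/2) = 56.81633^(1.5) = 428.26218
g_1 = m₃ / m₂^(3/2) = -728.72886 / 428.26218 ≈ -1.7016

-1.7016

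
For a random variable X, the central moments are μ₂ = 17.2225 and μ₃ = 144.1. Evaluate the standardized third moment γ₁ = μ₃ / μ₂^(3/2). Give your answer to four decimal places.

σ = √μ₂ = √17.2225 = 4.15000
σ³ = μ₂^(3/2) = 71.47338
γ₁ = μ₃/σ³ = 144.1 / 71.47338 ≈ 2.0161

2.0161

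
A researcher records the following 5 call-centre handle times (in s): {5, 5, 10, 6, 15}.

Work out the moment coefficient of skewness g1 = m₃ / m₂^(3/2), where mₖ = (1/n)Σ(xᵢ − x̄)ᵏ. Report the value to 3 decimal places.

0.844

x̄ = (5 + 5 + 10 + 6 + 15) / 5 = 8.2000
deviations (xᵢ − x̄): -3.2000, -3.2000, 1.8000, -2.2000, 6.8000
Σ(xᵢ − x̄)² = 74.8000 ⇒ m₂ = 74.8000/5 = 14.96000
Σ(xᵢ − x̄)³ = 244.0800 ⇒ m₃ = 244.0800/5 = 48.81600
m₂^(3/2) = 14.96000^(1.5) = 57.86253
g1 = m₃ / m₂^(3/2) = 48.81600 / 57.86253 ≈ 0.844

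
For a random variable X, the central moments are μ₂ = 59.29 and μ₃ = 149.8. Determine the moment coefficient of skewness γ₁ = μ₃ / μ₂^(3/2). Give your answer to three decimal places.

0.328

σ = √μ₂ = √59.29 = 7.70000
σ³ = μ₂^(3/2) = 456.53300
γ₁ = μ₃/σ³ = 149.8 / 456.53300 ≈ 0.328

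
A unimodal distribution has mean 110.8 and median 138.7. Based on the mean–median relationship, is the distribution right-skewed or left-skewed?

mean − median = 110.8 − 138.7 = -27.9
mean < median ⇒ the longer tail is on the left ⇒ left-skewed (negatively skewed).

left-skewed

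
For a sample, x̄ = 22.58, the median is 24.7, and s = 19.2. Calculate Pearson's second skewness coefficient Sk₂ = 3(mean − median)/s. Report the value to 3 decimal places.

Sk₂ = 3(22.58 − 24.7) / 19.2 = 3 × -2.1200 / 19.2
    = -6.3600 / 19.2 ≈ -0.331

-0.331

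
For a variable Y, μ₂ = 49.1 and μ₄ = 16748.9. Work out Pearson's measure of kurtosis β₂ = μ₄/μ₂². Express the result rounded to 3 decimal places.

μ₂² = 49.1² = 2410.81000
μ₄/μ₂² = 16748.9 / 2410.81000 = 6.94742
β₂ ≈ 6.947

6.947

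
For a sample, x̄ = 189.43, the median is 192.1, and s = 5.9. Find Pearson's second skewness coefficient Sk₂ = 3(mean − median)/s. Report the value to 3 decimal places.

Sk₂ = 3(189.43 − 192.1) / 5.9 = 3 × -2.6700 / 5.9
    = -8.0100 / 5.9 ≈ -1.358

-1.358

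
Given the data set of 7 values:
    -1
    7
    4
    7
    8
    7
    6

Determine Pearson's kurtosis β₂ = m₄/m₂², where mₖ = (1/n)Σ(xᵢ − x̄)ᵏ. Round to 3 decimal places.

3.728

x̄ = 5.4286
Σ(xᵢ − x̄)² = 57.7143 ⇒ m₂ = 8.24490
Σ(xᵢ − x̄)⁴ = 1774.1691 ⇒ m₄ = 253.45273
m₂² = 67.97834
β₂ = m₄/m₂² = 253.45273 / 67.97834 ≈ 3.728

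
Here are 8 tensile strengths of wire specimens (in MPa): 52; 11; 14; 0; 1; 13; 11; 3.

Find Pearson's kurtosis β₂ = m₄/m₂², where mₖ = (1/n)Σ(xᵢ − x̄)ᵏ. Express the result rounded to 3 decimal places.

x̄ = 13.1250
Σ(xᵢ − x̄)² = 1942.8750 ⇒ m₂ = 242.85938
Σ(xᵢ − x̄)⁴ = 2345763.6504 ⇒ m₄ = 293220.45630
m₂² = 58980.67603
β₂ = m₄/m₂² = 293220.45630 / 58980.67603 ≈ 4.971

4.971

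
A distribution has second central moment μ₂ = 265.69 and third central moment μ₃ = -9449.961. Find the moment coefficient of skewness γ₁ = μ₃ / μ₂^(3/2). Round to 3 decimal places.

-2.182

σ = √μ₂ = √265.69 = 16.30000
σ³ = μ₂^(3/2) = 4330.74700
γ₁ = μ₃/σ³ = -9449.961 / 4330.74700 ≈ -2.182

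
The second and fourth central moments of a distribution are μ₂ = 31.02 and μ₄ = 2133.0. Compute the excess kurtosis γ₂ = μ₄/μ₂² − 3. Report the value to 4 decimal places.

μ₂² = 31.02² = 962.24040
μ₄/μ₂² = 2133.0 / 962.24040 = 2.21670
γ₂ = 2.21670 − 3 ≈ -0.7833

-0.7833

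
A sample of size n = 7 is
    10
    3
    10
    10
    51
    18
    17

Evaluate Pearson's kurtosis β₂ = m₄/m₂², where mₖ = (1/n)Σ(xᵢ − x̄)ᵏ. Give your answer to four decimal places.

x̄ = 17.0000
Σ(xᵢ − x̄)² = 1500.0000 ⇒ m₂ = 214.28571
Σ(xᵢ − x̄)⁴ = 1381956.0000 ⇒ m₄ = 197422.28571
m₂² = 45918.36735
β₂ = m₄/m₂² = 197422.28571 / 45918.36735 ≈ 4.2994

4.2994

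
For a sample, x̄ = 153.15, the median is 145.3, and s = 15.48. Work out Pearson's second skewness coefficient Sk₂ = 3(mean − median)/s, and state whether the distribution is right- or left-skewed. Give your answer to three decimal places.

Sk₂ = 3(153.15 − 145.3) / 15.48 = 3 × 7.8500 / 15.48
    = 23.5500 / 15.48 ≈ 1.521
Sk₂ > 0 ⇒ mean > median ⇒ right-skewed (positive skew).

1.521, right-skewed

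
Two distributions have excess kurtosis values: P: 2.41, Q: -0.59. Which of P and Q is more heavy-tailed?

Higher excess kurtosis ⇒ heavier tails relative to the normal distribution.
2.41 vs -0.59: the larger is 2.41, so P has heavier tails. (P is leptokurtic — heavier-than-normal tails; the other is platykurtic.)

P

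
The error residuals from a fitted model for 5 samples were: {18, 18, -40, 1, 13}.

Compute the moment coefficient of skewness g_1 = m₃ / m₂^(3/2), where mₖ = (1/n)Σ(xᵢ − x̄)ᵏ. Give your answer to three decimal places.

-1.229

x̄ = (18 + 18 - 40 + 1 + 13) / 5 = 2.0000
deviations (xᵢ − x̄): 16.0000, 16.0000, -42.0000, -1.0000, 11.0000
Σ(xᵢ − x̄)² = 2398.0000 ⇒ m₂ = 2398.0000/5 = 479.60000
Σ(xᵢ − x̄)³ = -64566.0000 ⇒ m₃ = -64566.0000/5 = -12913.20000
m₂^(3/2) = 479.60000^(1.5) = 10503.13050
g_1 = m₃ / m₂^(3/2) = -12913.20000 / 10503.13050 ≈ -1.229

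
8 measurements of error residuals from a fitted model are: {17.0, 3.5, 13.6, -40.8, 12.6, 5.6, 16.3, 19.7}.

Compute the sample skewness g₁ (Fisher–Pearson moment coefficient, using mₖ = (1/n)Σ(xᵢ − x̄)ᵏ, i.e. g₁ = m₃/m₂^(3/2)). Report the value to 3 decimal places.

x̄ = (17.0 + 3.5 + 13.6 - 40.8 + 12.6 + 5.6 + 16.3 + 19.7) / 8 = 5.9375
deviations (xᵢ − x̄): 11.0625, -2.4375, 7.6625, -46.7375, 6.6625, -0.3375, 10.3625, 13.7625
Σ(xᵢ − x̄)² = 2712.7188 ⇒ m₂ = 2712.7188/8 = 339.08984
Σ(xᵢ − x̄)³ = -96288.7323 ⇒ m₃ = -96288.7323/8 = -12036.09154
m₂^(3/2) = 339.08984^(1.5) = 6244.13341
g₁ = m₃ / m₂^(3/2) = -12036.09154 / 6244.13341 ≈ -1.928

-1.928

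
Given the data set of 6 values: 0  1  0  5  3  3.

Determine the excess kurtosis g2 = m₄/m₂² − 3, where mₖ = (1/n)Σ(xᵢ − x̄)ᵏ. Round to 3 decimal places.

x̄ = 2.0000
Σ(xᵢ − x̄)² = 20.0000 ⇒ m₂ = 3.33333
Σ(xᵢ − x̄)⁴ = 116.0000 ⇒ m₄ = 19.33333
m₂² = 11.11111
g2 = m₄/m₂² − 3 = 1.74000 − 3 ≈ -1.260

-1.260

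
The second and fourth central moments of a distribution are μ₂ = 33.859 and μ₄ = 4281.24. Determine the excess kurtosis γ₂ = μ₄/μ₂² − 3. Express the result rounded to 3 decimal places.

0.734

μ₂² = 33.859² = 1146.43188
μ₄/μ₂² = 4281.24 / 1146.43188 = 3.73440
γ₂ = 3.73440 − 3 ≈ 0.734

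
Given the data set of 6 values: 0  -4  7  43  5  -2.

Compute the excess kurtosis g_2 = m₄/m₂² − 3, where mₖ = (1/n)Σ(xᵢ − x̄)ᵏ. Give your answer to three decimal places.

0.805

x̄ = 8.1667
Σ(xᵢ − x̄)² = 1542.8333 ⇒ m₂ = 257.13889
Σ(xᵢ − x̄)⁴ = 1509391.4861 ⇒ m₄ = 251565.24769
m₂² = 66120.40818
g_2 = m₄/m₂² − 3 = 3.80465 − 3 ≈ 0.805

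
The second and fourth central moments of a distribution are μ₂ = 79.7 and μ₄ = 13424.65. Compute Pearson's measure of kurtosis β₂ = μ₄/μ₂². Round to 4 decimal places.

2.1134

μ₂² = 79.7² = 6352.09000
μ₄/μ₂² = 13424.65 / 6352.09000 = 2.11342
β₂ ≈ 2.1134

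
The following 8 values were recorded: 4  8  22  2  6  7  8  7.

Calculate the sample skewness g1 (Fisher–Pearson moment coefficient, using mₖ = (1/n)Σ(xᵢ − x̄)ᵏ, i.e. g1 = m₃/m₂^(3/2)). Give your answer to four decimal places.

x̄ = (4 + 8 + 22 + 2 + 6 + 7 + 8 + 7) / 8 = 8.0000
deviations (xᵢ − x̄): -4.0000, 0.0000, 14.0000, -6.0000, -2.0000, -1.0000, 0.0000, -1.0000
Σ(xᵢ − x̄)² = 254.0000 ⇒ m₂ = 254.0000/8 = 31.75000
Σ(xᵢ − x̄)³ = 2454.0000 ⇒ m₃ = 2454.0000/8 = 306.75000
m₂^(3/2) = 31.75000^(1.5) = 178.90216
g1 = m₃ / m₂^(3/2) = 306.75000 / 178.90216 ≈ 1.7146

1.7146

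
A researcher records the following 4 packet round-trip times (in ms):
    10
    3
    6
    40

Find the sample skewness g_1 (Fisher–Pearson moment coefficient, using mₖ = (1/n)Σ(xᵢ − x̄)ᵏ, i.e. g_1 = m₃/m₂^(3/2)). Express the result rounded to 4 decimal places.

1.0590

x̄ = (10 + 3 + 6 + 40) / 4 = 14.7500
deviations (xᵢ − x̄): -4.7500, -11.7500, -8.7500, 25.2500
Σ(xᵢ − x̄)² = 874.7500 ⇒ m₂ = 874.7500/4 = 218.68750
Σ(xᵢ − x̄)³ = 13699.1250 ⇒ m₃ = 13699.1250/4 = 3424.78125
m₂^(3/2) = 218.68750^(1.5) = 3233.96965
g_1 = m₃ / m₂^(3/2) = 3424.78125 / 3233.96965 ≈ 1.0590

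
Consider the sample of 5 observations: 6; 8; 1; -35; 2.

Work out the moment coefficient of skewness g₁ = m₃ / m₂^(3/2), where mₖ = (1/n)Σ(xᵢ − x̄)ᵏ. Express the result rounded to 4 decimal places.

x̄ = (6 + 8 + 1 - 35 + 2) / 5 = -3.6000
deviations (xᵢ − x̄): 9.6000, 11.6000, 4.6000, -31.4000, 5.6000
Σ(xᵢ − x̄)² = 1265.2000 ⇒ m₂ = 1265.2000/5 = 253.04000
Σ(xᵢ − x̄)³ = -28240.5600 ⇒ m₃ = -28240.5600/5 = -5648.11200
m₂^(3/2) = 253.04000^(1.5) = 4025.16575
g₁ = m₃ / m₂^(3/2) = -5648.11200 / 4025.16575 ≈ -1.4032

-1.4032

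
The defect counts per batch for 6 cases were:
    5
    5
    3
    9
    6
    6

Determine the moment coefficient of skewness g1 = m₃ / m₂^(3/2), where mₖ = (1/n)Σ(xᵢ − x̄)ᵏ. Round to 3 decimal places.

0.506

x̄ = (5 + 5 + 3 + 9 + 6 + 6) / 6 = 5.6667
deviations (xᵢ − x̄): -0.6667, -0.6667, -2.6667, 3.3333, 0.3333, 0.3333
Σ(xᵢ − x̄)² = 19.3333 ⇒ m₂ = 19.3333/6 = 3.22222
Σ(xᵢ − x̄)³ = 17.5556 ⇒ m₃ = 17.5556/6 = 2.92593
m₂^(3/2) = 3.22222^(1.5) = 5.78407
g1 = m₃ / m₂^(3/2) = 2.92593 / 5.78407 ≈ 0.506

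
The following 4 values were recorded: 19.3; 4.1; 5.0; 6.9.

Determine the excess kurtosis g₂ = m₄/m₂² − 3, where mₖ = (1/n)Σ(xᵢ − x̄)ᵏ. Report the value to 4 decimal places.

x̄ = 8.8250
Σ(xᵢ − x̄)² = 150.3875 ⇒ m₂ = 37.59688
Σ(xᵢ − x̄)⁴ = 12765.9332 ⇒ m₄ = 3191.48329
m₂² = 1413.52501
g₂ = m₄/m₂² − 3 = 2.25782 − 3 ≈ -0.7422

-0.7422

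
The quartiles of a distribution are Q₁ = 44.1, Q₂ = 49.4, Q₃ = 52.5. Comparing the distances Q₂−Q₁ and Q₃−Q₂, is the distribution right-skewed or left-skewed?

Q₂ − Q₁ = 5.3;  Q₃ − Q₂ = 3.1
Q₂ − Q₁ > Q₃ − Q₂ ⇒ the lower half is more spread out ⇒ left-skewed.

left-skewed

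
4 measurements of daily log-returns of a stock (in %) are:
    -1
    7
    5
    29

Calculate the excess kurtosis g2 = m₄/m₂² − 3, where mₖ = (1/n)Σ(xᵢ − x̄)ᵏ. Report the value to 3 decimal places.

x̄ = 10.0000
Σ(xᵢ − x̄)² = 516.0000 ⇒ m₂ = 129.00000
Σ(xᵢ − x̄)⁴ = 145668.0000 ⇒ m₄ = 36417.00000
m₂² = 16641.00000
g2 = m₄/m₂² − 3 = 2.18839 − 3 ≈ -0.812

-0.812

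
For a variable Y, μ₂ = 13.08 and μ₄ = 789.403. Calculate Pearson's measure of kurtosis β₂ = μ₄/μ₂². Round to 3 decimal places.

μ₂² = 13.08² = 171.08640
μ₄/μ₂² = 789.403 / 171.08640 = 4.61406
β₂ ≈ 4.614

4.614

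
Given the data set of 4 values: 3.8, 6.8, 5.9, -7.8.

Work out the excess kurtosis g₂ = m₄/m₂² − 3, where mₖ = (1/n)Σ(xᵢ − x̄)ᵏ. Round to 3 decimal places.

x̄ = 2.1750
Σ(xᵢ − x̄)² = 137.4075 ⇒ m₂ = 34.35188
Σ(xᵢ − x̄)⁴ = 10557.4391 ⇒ m₄ = 2639.35977
m₂² = 1180.05132
g₂ = m₄/m₂² − 3 = 2.23665 − 3 ≈ -0.763

-0.763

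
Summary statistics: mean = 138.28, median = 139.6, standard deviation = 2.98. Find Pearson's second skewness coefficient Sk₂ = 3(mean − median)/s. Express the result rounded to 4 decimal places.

Sk₂ = 3(138.28 − 139.6) / 2.98 = 3 × -1.3200 / 2.98
    = -3.9600 / 2.98 ≈ -1.3289

-1.3289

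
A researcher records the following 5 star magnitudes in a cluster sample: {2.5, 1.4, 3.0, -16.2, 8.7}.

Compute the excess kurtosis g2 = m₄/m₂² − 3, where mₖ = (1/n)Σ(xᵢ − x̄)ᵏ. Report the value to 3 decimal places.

-0.106

x̄ = -0.1200
Σ(xᵢ − x̄)² = 355.2680 ⇒ m₂ = 71.05360
Σ(xᵢ − x̄)⁴ = 73055.4572 ⇒ m₄ = 14611.09144
m₂² = 5048.61407
g2 = m₄/m₂² − 3 = 2.89408 − 3 ≈ -0.106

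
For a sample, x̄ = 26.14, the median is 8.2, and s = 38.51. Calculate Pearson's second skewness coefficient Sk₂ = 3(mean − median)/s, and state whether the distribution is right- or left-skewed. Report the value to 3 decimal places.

1.398, right-skewed

Sk₂ = 3(26.14 − 8.2) / 38.51 = 3 × 17.9400 / 38.51
    = 53.8200 / 38.51 ≈ 1.398
Sk₂ > 0 ⇒ mean > median ⇒ right-skewed (positive skew).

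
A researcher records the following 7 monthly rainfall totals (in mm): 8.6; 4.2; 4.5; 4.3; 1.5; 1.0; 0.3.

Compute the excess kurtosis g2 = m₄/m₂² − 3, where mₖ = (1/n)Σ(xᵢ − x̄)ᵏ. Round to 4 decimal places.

-0.5057

x̄ = 3.4857
Σ(xᵢ − x̄)² = 48.6286 ⇒ m₂ = 6.94694
Σ(xᵢ − x̄)⁴ = 842.6130 ⇒ m₄ = 120.37329
m₂² = 48.25996
g2 = m₄/m₂² − 3 = 2.49427 − 3 ≈ -0.5057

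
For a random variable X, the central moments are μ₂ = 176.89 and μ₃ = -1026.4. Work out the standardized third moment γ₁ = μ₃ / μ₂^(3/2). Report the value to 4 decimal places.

σ = √μ₂ = √176.89 = 13.30000
σ³ = μ₂^(3/2) = 2352.63700
γ₁ = μ₃/σ³ = -1026.4 / 2352.63700 ≈ -0.4363

-0.4363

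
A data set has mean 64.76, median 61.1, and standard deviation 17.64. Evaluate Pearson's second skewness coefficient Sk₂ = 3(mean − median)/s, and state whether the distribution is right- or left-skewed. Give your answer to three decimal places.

0.622, right-skewed

Sk₂ = 3(64.76 − 61.1) / 17.64 = 3 × 3.6600 / 17.64
    = 10.9800 / 17.64 ≈ 0.622
Sk₂ > 0 ⇒ mean > median ⇒ right-skewed (positive skew).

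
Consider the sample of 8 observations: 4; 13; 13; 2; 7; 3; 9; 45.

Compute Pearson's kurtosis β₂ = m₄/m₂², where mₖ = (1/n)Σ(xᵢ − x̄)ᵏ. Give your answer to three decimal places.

x̄ = 12.0000
Σ(xᵢ − x̄)² = 1370.0000 ⇒ m₂ = 171.25000
Σ(xᵢ − x̄)⁴ = 1207286.0000 ⇒ m₄ = 150910.75000
m₂² = 29326.56250
β₂ = m₄/m₂² = 150910.75000 / 29326.56250 ≈ 5.146

5.146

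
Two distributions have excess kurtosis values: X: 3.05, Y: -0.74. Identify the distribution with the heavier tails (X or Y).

X

Higher excess kurtosis ⇒ heavier tails relative to the normal distribution.
3.05 vs -0.74: the larger is 3.05, so X has heavier tails. (X is leptokurtic — heavier-than-normal tails; the other is platykurtic.)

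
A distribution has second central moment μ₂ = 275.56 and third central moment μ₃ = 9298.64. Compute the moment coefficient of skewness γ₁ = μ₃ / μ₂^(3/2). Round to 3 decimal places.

σ = √μ₂ = √275.56 = 16.60000
σ³ = μ₂^(3/2) = 4574.29600
γ₁ = μ₃/σ³ = 9298.64 / 4574.29600 ≈ 2.033

2.033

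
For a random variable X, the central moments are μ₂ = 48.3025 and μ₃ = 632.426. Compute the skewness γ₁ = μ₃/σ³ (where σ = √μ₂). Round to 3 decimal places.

1.884

σ = √μ₂ = √48.3025 = 6.95000
σ³ = μ₂^(3/2) = 335.70238
γ₁ = μ₃/σ³ = 632.426 / 335.70238 ≈ 1.884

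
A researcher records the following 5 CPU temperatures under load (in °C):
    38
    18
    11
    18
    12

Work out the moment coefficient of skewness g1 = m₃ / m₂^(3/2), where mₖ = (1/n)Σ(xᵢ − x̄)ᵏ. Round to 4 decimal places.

1.1724

x̄ = (38 + 18 + 11 + 18 + 12) / 5 = 19.4000
deviations (xᵢ − x̄): 18.6000, -1.4000, -8.4000, -1.4000, -7.4000
Σ(xᵢ − x̄)² = 475.2000 ⇒ m₂ = 475.2000/5 = 95.04000
Σ(xᵢ − x̄)³ = 5431.4400 ⇒ m₃ = 5431.4400/5 = 1086.28800
m₂^(3/2) = 95.04000^(1.5) = 926.53033
g1 = m₃ / m₂^(3/2) = 1086.28800 / 926.53033 ≈ 1.1724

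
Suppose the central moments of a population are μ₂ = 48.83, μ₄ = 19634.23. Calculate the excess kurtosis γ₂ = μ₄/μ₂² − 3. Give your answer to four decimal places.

5.2346

μ₂² = 48.83² = 2384.36890
μ₄/μ₂² = 19634.23 / 2384.36890 = 8.23456
γ₂ = 8.23456 − 3 ≈ 5.2346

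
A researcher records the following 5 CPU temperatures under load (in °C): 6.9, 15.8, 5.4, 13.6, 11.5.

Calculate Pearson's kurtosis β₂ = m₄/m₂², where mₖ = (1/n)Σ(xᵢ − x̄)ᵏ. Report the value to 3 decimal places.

1.442

x̄ = 10.6400
Σ(xᵢ − x̄)² = 77.5720 ⇒ m₂ = 15.51440
Σ(xᵢ − x̄)⁴ = 1735.8080 ⇒ m₄ = 347.16159
m₂² = 240.69661
β₂ = m₄/m₂² = 347.16159 / 240.69661 ≈ 1.442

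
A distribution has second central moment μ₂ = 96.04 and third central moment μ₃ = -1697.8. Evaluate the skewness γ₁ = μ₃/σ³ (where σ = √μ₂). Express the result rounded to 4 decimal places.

-1.8039

σ = √μ₂ = √96.04 = 9.80000
σ³ = μ₂^(3/2) = 941.19200
γ₁ = μ₃/σ³ = -1697.8 / 941.19200 ≈ -1.8039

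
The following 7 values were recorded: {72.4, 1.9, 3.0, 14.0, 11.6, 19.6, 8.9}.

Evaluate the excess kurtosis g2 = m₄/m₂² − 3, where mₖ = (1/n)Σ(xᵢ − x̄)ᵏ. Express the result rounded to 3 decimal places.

x̄ = 18.7714
Σ(xᵢ − x̄)² = 3581.7343 ⇒ m₂ = 511.67633
Σ(xᵢ − x̄)⁴ = 8427064.8929 ⇒ m₄ = 1203866.41327
m₂² = 261812.66313
g2 = m₄/m₂² − 3 = 4.59820 − 3 ≈ 1.598

1.598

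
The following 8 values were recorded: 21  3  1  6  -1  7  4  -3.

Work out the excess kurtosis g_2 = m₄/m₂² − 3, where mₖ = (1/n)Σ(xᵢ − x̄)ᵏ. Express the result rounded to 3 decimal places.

x̄ = 4.7500
Σ(xᵢ − x̄)² = 381.5000 ⇒ m₂ = 47.68750
Σ(xᵢ − x̄)⁴ = 74665.1563 ⇒ m₄ = 9333.14453
m₂² = 2274.09766
g_2 = m₄/m₂² − 3 = 4.10411 − 3 ≈ 1.104

1.104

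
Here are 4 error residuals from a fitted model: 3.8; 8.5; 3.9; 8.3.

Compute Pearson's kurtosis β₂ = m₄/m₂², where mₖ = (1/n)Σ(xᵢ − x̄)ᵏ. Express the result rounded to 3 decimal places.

x̄ = 6.1250
Σ(xᵢ − x̄)² = 20.7275 ⇒ m₂ = 5.18188
Σ(xᵢ − x̄)⁴ = 107.9249 ⇒ m₄ = 26.98123
m₂² = 26.85183
β₂ = m₄/m₂² = 26.98123 / 26.85183 ≈ 1.005

1.005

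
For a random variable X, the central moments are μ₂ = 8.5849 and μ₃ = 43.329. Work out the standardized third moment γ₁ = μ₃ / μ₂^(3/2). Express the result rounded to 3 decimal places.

1.723

σ = √μ₂ = √8.5849 = 2.93000
σ³ = μ₂^(3/2) = 25.15376
γ₁ = μ₃/σ³ = 43.329 / 25.15376 ≈ 1.723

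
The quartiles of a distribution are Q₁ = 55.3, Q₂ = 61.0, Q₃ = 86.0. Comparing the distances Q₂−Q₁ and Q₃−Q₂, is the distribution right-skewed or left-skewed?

Q₂ − Q₁ = 5.7;  Q₃ − Q₂ = 25.0
Q₃ − Q₂ > Q₂ − Q₁ ⇒ the upper half is more spread out ⇒ right-skewed.

right-skewed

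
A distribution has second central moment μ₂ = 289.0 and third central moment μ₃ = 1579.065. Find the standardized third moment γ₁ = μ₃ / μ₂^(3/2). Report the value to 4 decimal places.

σ = √μ₂ = √289.0 = 17.00000
σ³ = μ₂^(3/2) = 4913.00000
γ₁ = μ₃/σ³ = 1579.065 / 4913.00000 ≈ 0.3214

0.3214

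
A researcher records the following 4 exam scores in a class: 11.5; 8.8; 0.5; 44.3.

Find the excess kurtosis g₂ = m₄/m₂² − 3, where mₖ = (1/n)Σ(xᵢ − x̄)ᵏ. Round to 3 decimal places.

x̄ = 16.2750
Σ(xᵢ − x̄)² = 1112.9275 ⇒ m₂ = 278.23187
Σ(xᵢ − x̄)⁴ = 682422.7293 ⇒ m₄ = 170605.68232
m₂² = 77412.97627
g₂ = m₄/m₂² − 3 = 2.20384 − 3 ≈ -0.796

-0.796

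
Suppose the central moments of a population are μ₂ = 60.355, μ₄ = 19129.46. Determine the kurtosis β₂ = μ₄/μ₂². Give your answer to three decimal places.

μ₂² = 60.355² = 3642.72602
μ₄/μ₂² = 19129.46 / 3642.72602 = 5.25141
β₂ ≈ 5.251

5.251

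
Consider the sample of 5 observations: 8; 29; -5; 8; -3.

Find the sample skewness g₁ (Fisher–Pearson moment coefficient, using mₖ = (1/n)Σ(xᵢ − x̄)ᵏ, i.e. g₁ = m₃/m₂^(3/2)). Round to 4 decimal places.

0.8002

x̄ = (8 + 29 - 5 + 8 - 3) / 5 = 7.4000
deviations (xᵢ − x̄): 0.6000, 21.6000, -12.4000, 0.6000, -10.4000
Σ(xᵢ − x̄)² = 729.2000 ⇒ m₂ = 729.2000/5 = 145.84000
Σ(xᵢ − x̄)³ = 7046.6400 ⇒ m₃ = 7046.6400/5 = 1409.32800
m₂^(3/2) = 145.84000^(1.5) = 1761.22558
g₁ = m₃ / m₂^(3/2) = 1409.32800 / 1761.22558 ≈ 0.8002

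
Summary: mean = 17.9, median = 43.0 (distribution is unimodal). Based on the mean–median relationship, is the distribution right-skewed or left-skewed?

mean − median = 17.9 − 43.0 = -25.1
mean < median ⇒ the longer tail is on the left ⇒ left-skewed (negatively skewed).

left-skewed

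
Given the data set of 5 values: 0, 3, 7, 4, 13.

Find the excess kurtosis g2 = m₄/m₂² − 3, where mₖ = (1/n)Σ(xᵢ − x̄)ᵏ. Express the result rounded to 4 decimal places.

x̄ = 5.4000
Σ(xᵢ − x̄)² = 97.2000 ⇒ m₂ = 19.44000
Σ(xᵢ − x̄)⁴ = 4230.0960 ⇒ m₄ = 846.01920
m₂² = 377.91360
g2 = m₄/m₂² − 3 = 2.23866 − 3 ≈ -0.7613

-0.7613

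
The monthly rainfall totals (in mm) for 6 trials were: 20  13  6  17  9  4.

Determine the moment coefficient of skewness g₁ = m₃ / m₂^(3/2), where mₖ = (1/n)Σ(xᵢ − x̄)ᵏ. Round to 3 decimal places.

x̄ = (20 + 13 + 6 + 17 + 9 + 4) / 6 = 11.5000
deviations (xᵢ − x̄): 8.5000, 1.5000, -5.5000, 5.5000, -2.5000, -7.5000
Σ(xᵢ − x̄)² = 197.5000 ⇒ m₂ = 197.5000/6 = 32.91667
Σ(xᵢ − x̄)³ = 180.0000 ⇒ m₃ = 180.0000/6 = 30.00000
m₂^(3/2) = 32.91667^(1.5) = 188.85295
g₁ = m₃ / m₂^(3/2) = 30.00000 / 188.85295 ≈ 0.159

0.159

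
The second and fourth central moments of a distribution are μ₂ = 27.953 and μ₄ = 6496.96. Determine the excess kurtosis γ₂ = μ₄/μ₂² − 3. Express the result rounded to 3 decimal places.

5.315

μ₂² = 27.953² = 781.37021
μ₄/μ₂² = 6496.96 / 781.37021 = 8.31483
γ₂ = 8.31483 − 3 ≈ 5.315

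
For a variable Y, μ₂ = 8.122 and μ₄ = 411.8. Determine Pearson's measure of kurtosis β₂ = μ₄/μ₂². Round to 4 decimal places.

μ₂² = 8.122² = 65.96688
μ₄/μ₂² = 411.8 / 65.96688 = 6.24253
β₂ ≈ 6.2425

6.2425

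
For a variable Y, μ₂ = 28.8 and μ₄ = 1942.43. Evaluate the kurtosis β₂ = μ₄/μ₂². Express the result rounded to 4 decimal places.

2.3419

μ₂² = 28.8² = 829.44000
μ₄/μ₂² = 1942.43 / 829.44000 = 2.34186
β₂ ≈ 2.3419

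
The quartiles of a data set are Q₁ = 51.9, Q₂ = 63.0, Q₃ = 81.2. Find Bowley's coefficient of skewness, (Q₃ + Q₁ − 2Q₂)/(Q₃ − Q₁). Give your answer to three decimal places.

numerator: Q₃ + Q₁ − 2Q₂ = 81.2 + 51.9 − 2×63.0 = 7.1000
denominator: Q₃ − Q₁ = 81.2 − 51.9 = 29.3000
Bowley skewness = 7.1000 / 29.3000 ≈ 0.242

0.242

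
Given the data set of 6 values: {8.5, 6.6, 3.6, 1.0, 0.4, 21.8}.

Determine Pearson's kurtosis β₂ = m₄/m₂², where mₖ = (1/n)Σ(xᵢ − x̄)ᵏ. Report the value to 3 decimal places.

3.162

x̄ = 6.9833
Σ(xᵢ − x̄)² = 312.5683 ⇒ m₂ = 52.09472
Σ(xᵢ − x̄)⁴ = 51491.3914 ⇒ m₄ = 8581.89856
m₂² = 2713.86008
β₂ = m₄/m₂² = 8581.89856 / 2713.86008 ≈ 3.162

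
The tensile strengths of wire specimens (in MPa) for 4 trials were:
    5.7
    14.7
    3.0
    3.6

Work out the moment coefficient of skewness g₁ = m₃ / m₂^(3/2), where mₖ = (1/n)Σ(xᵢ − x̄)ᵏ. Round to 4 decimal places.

1.0061

x̄ = (5.7 + 14.7 + 3.0 + 3.6) / 4 = 6.7500
deviations (xᵢ − x̄): -1.0500, 7.9500, -3.7500, -3.1500
Σ(xᵢ − x̄)² = 88.2900 ⇒ m₂ = 88.2900/4 = 22.07250
Σ(xᵢ − x̄)³ = 417.3120 ⇒ m₃ = 417.3120/4 = 104.32800
m₂^(3/2) = 22.07250^(1.5) = 103.69965
g₁ = m₃ / m₂^(3/2) = 104.32800 / 103.69965 ≈ 1.0061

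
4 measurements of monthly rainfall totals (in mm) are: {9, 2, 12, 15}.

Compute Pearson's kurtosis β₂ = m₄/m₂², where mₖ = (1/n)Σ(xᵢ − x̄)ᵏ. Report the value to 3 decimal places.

1.905

x̄ = 9.5000
Σ(xᵢ − x̄)² = 93.0000 ⇒ m₂ = 23.25000
Σ(xᵢ − x̄)⁴ = 4118.2500 ⇒ m₄ = 1029.56250
m₂² = 540.56250
β₂ = m₄/m₂² = 1029.56250 / 540.56250 ≈ 1.905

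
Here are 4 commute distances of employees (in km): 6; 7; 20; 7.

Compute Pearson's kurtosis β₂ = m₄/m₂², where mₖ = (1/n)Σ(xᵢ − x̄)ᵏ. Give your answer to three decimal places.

2.321

x̄ = 10.0000
Σ(xᵢ − x̄)² = 134.0000 ⇒ m₂ = 33.50000
Σ(xᵢ − x̄)⁴ = 10418.0000 ⇒ m₄ = 2604.50000
m₂² = 1122.25000
β₂ = m₄/m₂² = 2604.50000 / 1122.25000 ≈ 2.321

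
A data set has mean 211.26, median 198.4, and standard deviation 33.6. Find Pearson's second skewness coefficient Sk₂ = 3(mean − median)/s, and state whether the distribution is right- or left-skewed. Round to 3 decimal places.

1.148, right-skewed

Sk₂ = 3(211.26 − 198.4) / 33.6 = 3 × 12.8600 / 33.6
    = 38.5800 / 33.6 ≈ 1.148
Sk₂ > 0 ⇒ mean > median ⇒ right-skewed (positive skew).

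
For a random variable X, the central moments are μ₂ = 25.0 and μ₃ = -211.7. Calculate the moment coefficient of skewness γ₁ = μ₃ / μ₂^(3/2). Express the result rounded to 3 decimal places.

σ = √μ₂ = √25.0 = 5.00000
σ³ = μ₂^(3/2) = 125.00000
γ₁ = μ₃/σ³ = -211.7 / 125.00000 ≈ -1.694

-1.694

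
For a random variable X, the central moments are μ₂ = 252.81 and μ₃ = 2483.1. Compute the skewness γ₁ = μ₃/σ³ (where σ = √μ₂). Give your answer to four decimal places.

σ = √μ₂ = √252.81 = 15.90000
σ³ = μ₂^(3/2) = 4019.67900
γ₁ = μ₃/σ³ = 2483.1 / 4019.67900 ≈ 0.6177

0.6177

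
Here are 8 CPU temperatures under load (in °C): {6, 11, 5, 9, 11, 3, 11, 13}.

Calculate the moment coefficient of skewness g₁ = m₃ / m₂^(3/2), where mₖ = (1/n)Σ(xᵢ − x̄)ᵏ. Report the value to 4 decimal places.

x̄ = (6 + 11 + 5 + 9 + 11 + 3 + 11 + 13) / 8 = 8.6250
deviations (xᵢ − x̄): -2.6250, 2.3750, -3.6250, 0.3750, 2.3750, -5.6250, 2.3750, 4.3750
Σ(xᵢ − x̄)² = 87.8750 ⇒ m₂ = 87.8750/8 = 10.98438
Σ(xᵢ − x̄)³ = -119.7188 ⇒ m₃ = -119.7188/8 = -14.96484
m₂^(3/2) = 10.98438^(1.5) = 36.40517
g₁ = m₃ / m₂^(3/2) = -14.96484 / 36.40517 ≈ -0.4111

-0.4111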